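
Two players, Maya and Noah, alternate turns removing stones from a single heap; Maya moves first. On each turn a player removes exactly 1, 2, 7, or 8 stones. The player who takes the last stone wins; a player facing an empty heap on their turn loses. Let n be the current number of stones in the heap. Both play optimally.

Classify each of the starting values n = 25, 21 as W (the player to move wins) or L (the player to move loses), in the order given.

25: W, 21: L

Use the standard recursion: the mover loses at a terminal position; elsewhere, the mover wins exactly when some move hands the opponent an L position.
n=0: no move → L
n=1: can move to 0, which is L ⇒ W
n=2: can move to 0, which is L ⇒ W
n=3: moves to 2(W), 1(W); every one is W ⇒ L
n=4: can move to 3, which is L ⇒ W
n=5: can move to 3, which is L ⇒ W
n=6: moves to 5(W), 4(W); every one is W ⇒ L
n=7: can move to 6, which is L ⇒ W
n=8: can move to 6, which is L ⇒ W
n=9: moves to 8(W), 7(W), 2(W), 1(W); every one is W ⇒ L
n=10: can move to 9, which is L ⇒ W
n=11: can move to 9, which is L ⇒ W
n=12: moves to 11(W), 10(W), 5(W), 4(W); every one is W ⇒ L
n=13: can move to 12, which is L ⇒ W
n=14: can move to 12, which is L ⇒ W
n=15: moves to 14(W), 13(W), 8(W), 7(W); every one is W ⇒ L
n=16: can move to 15, which is L ⇒ W
n=17: can move to 15, which is L ⇒ W
n=18: moves to 17(W), 16(W), 11(W), 10(W); every one is W ⇒ L
n=19: can move to 18, which is L ⇒ W
n=20: can move to 18, which is L ⇒ W
n=21: moves to 20(W), 19(W), 14(W), 13(W); every one is W ⇒ L
n=22: can move to 21, which is L ⇒ W
n=23: can move to 21, which is L ⇒ W
n=24: moves to 23(W), 22(W), 17(W), 16(W); every one is W ⇒ L
n=25: can move to 24, which is L ⇒ W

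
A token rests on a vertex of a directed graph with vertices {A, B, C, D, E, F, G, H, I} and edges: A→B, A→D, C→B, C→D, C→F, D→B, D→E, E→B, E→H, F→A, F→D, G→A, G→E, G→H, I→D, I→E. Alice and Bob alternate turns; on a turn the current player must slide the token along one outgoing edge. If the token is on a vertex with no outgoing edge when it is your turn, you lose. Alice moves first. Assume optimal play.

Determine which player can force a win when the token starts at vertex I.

Build the W/L table. Terminal = L. A non-terminal position is W if it has a move to some L; otherwise it is L.
Every edge goes from a vertex to one that appears earlier in the order H, B, E, D, A, G, F, I, C, so processing vertices in that order labels each vertex after all of its successors.
H: no outgoing edge → L
B: no outgoing edge → L
E: can move to B, which is L ⇒ W
D: can move to B, which is L ⇒ W
A: can move to B, which is L ⇒ W
G: can move to H, which is L ⇒ W
F: moves to A(W), D(W); every one is W ⇒ L
I: moves to D(W), E(W); every one is W ⇒ L
C: can move to F, which is L ⇒ W
The starting position I is L: whatever Alice does, the opponent receives a W position.

Bob wins.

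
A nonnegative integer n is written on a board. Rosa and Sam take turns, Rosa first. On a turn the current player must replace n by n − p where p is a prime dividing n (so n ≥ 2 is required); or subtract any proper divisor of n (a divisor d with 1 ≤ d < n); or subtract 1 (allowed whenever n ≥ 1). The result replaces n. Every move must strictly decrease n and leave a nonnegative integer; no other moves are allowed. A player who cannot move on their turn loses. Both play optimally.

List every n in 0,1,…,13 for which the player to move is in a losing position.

Classify positions by backward induction: terminal positions (no move available) are L. From any other position, the mover wins iff some move reaches an L.
n=0: no move → L
n=1: W (go to 0, an L position)
n=2: W (go to 0, an L position)
n=3: W (go to 0, an L position)
n=4: L (options 2(W), 3(W) are all W)
n=5: W (go to 0, an L position)
n=6: W (go to 4, an L position)
n=7: W (go to 0, an L position)
n=8: W (go to 4, an L position)
n=9: L (options 6(W), 8(W) are all W)
n=10: W (go to 9, an L position)
n=11: W (go to 0, an L position)
n=12: W (go to 9, an L position)
n=13: W (go to 0, an L position)
Reading off the rows marked L gives the requested list; there are 3 such values of n.

0, 4, 9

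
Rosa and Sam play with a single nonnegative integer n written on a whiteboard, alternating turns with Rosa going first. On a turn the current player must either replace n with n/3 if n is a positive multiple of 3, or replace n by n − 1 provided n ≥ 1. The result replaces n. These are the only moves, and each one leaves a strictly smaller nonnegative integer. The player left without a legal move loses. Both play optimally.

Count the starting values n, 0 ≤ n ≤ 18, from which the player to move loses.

Build the W/L table. Terminal = L. A non-terminal position is W if it has a move to some L; otherwise it is L.
n=0: no move → L
n=1: reaches L-position 0 → W
n=2: only reaches 1(W), which is W → L
n=3: reaches L-position 2 → W
n=4: only reaches 3(W), which is W → L
n=5: reaches L-position 4 → W
n=6: reaches L-position 2 → W
n=7: only reaches 6(W), which is W → L
n=8: reaches L-position 7 → W
n=9: only reaches 3(W), 8(W), all W → L
n=10: reaches L-position 9 → W
n=11: only reaches 10(W), which is W → L
n=12: reaches L-position 4 → W
n=13: only reaches 12(W), which is W → L
n=14: reaches L-position 13 → W
n=15: only reaches 5(W), 14(W), all W → L
n=16: reaches L-position 15 → W
n=17: only reaches 16(W), which is W → L
n=18: reaches L-position 17 → W
L entries with 0 ≤ n ≤ 18: n = 0, 2, 4, 7, 9, 11, 13, 15, 17; that makes 9.

9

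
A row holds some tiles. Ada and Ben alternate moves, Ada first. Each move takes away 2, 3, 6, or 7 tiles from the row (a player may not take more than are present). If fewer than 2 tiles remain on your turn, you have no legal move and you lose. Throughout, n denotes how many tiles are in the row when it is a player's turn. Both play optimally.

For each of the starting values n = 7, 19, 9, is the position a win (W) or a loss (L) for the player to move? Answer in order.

Compute win/loss labels from the base case upward. A position with no move is L. Any other position is W if it can reach an L in one move, else L.
n=0: no move → L
n=1: no move → L
n=2: →0(L), so W
n=3: →1(L), so W
n=4: →1(L), so W
n=5: →3(W), 2(W) — all W, so L
n=6: →0(L), so W
n=7: →5(L), so W
n=8: →5(L), so W
n=9: →7(W), 6(W), 3(W), 2(W) — all W, so L
n=10: →8(W), 7(W), 4(W), 3(W) — all W, so L
n=11: →9(L), so W
n=12: →10(L), so W
n=13: →10(L), so W
n=14: →12(W), 11(W), 8(W), 7(W) — all W, so L
n=15: →9(L), so W
n=16: →14(L), so W
n=17: →14(L), so W
n=18: →16(W), 15(W), 12(W), 11(W) — all W, so L
n=19: →17(W), 16(W), 13(W), 12(W) — all W, so L

7: W, 19: L, 9: L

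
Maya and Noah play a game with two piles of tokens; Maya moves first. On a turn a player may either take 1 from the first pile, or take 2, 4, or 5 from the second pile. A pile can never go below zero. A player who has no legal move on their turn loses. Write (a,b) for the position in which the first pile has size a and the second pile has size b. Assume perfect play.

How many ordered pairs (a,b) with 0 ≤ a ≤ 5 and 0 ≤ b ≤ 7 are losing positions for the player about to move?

Label each position W (a win for the player to move) or L (a loss). A position with no legal move is L; any other position is W exactly when some move reaches an L, and L when every move reaches a W.
Every move lowers a or b (never raises either), so fill the grid row by row in increasing a, and left to right within a row: each cell's successors are then already labelled.
      b=0  b=1  b=2  b=3  b=4  b=5  b=6  b=7
a=0:    L    L    W    W    W    W    W    L
a=1:    W    W    L    L    W    W    W    W
a=2:    L    L    W    W    W    W    W    L
a=3:    W    W    L    L    W    W    W    W
a=4:    L    L    W    W    W    W    W    L
a=5:    W    W    L    L    W    W    W    W
Cells with no legal move (terminal, hence L): (0,0), (0,1).
The remaining L cells, each justified by listing all of its moves:
(0,7): L (options (0,5)(W), (0,3)(W), (0,2)(W) are all W)
(1,2): L (options (0,2)(W), (1,0)(W) are all W)
(1,3): L (options (0,3)(W), (1,1)(W) are all W)
(2,0): L (sole option (1,0)(W) is W)
(2,1): L (sole option (1,1)(W) is W)
(2,7): L (options (1,7)(W), (2,5)(W), (2,3)(W), (2,2)(W) are all W)
(3,2): L (options (2,2)(W), (3,0)(W) are all W)
(3,3): L (options (2,3)(W), (3,1)(W) are all W)
(4,0): L (sole option (3,0)(W) is W)
(4,1): L (sole option (3,1)(W) is W)
(4,7): L (options (3,7)(W), (4,5)(W), (4,3)(W), (4,2)(W) are all W)
(5,2): L (options (4,2)(W), (5,0)(W) are all W)
(5,3): L (options (4,3)(W), (5,1)(W) are all W)
Every other cell has at least one move into one of the L cells above, so it is W.
L cells per row: a=0: 3, a=1: 2, a=2: 3, a=3: 2, a=4: 3, a=5: 2; total 15.

15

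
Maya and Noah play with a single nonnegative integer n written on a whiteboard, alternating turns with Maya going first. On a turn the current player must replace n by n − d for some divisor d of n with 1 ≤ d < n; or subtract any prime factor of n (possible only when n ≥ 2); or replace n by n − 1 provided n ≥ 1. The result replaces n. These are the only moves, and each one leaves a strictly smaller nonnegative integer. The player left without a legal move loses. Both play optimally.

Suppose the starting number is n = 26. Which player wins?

Noah wins.

Classify positions by backward induction: terminal positions (no move available) are L. From any other position, the mover wins iff some move reaches an L.
n=0: no move → L
n=1: reaches L-position 0 → W
n=2: reaches L-position 0 → W
n=3: reaches L-position 0 → W
n=4: only reaches 2(W), 3(W), all W → L
n=5: reaches L-position 0 → W
n=6: reaches L-position 4 → W
n=7: reaches L-position 0 → W
n=8: reaches L-position 4 → W
n=9: only reaches 6(W), 8(W), all W → L
n=10: reaches L-position 9 → W
n=11: reaches L-position 0 → W
n=12: reaches L-position 9 → W
n=13: reaches L-position 0 → W
n=14: only reaches 7(W), 12(W), 13(W), all W → L
n=15: reaches L-position 14 → W
n=16: reaches L-position 14 → W
n=17: reaches L-position 0 → W
n=18: reaches L-position 9 → W
n=19: reaches L-position 0 → W
n=20: only reaches 10(W), 15(W), 16(W), 18(W), 19(W), all W → L
n=21: reaches L-position 14 → W
n=22: reaches L-position 20 → W
n=23: reaches L-position 0 → W
n=24: reaches L-position 20 → W
n=25: reaches L-position 20 → W
n=26: only reaches 13(W), 24(W), 25(W), all W → L
Every move from 26 reaches a W position, so the mover loses.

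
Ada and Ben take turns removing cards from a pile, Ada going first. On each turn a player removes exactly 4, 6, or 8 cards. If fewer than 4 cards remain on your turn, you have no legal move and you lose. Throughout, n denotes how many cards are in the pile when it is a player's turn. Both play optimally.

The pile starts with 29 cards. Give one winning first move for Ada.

Remove 4, leaving 25.

Classify positions by backward induction: terminal positions (no move available) are L. From any other position, the mover wins iff some move reaches an L.
n=0: no move → L
n=1: no move → L
n=2: no move → L
n=3: no move → L
n=4: →0(L), so W
n=5: →1(L), so W
n=6: →2(L), so W
n=7: →3(L), so W
n=8: →2(L), so W
n=9: →3(L), so W
n=10: →2(L), so W
n=11: →3(L), so W
n=12: →8(W), 6(W), 4(W) — all W, so L
n=13: →9(W), 7(W), 5(W) — all W, so L
n=14: →10(W), 8(W), 6(W) — all W, so L
n=15: →11(W), 9(W), 7(W) — all W, so L
n=16: →12(L), so W
n=17: →13(L), so W
n=18: →14(L), so W
n=19: →15(L), so W
n=20: →14(L), so W
n=21: →15(L), so W
n=22: →14(L), so W
n=23: →15(L), so W
n=24: →20(W), 18(W), 16(W) — all W, so L
n=25: →21(W), 19(W), 17(W) — all W, so L
n=26: →22(W), 20(W), 18(W) — all W, so L
n=27: →23(W), 21(W), 19(W) — all W, so L
n=28: →24(L), so W
n=29: →25(L), so W
From 29, the L positions reachable in one move are: 25.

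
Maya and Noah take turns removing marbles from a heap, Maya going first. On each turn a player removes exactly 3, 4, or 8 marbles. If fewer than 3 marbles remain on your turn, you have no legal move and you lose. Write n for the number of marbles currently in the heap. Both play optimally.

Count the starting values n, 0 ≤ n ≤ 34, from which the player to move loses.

12

Positions with no move are L. A position that does have a move is losing for the player to move precisely when every available move leads to a winning position for the opponent. Fill in the labels:
n=0: no move → L
n=1: no move → L
n=2: no move → L
n=3: can move to 0, which is L ⇒ W
n=4: can move to 1, which is L ⇒ W
n=5: can move to 2, which is L ⇒ W
n=6: can move to 2, which is L ⇒ W
n=7: moves to 4(W), 3(W); every one is W ⇒ L
n=8: can move to 0, which is L ⇒ W
n=9: can move to 1, which is L ⇒ W
n=10: can move to 7, which is L ⇒ W
n=11: can move to 7, which is L ⇒ W
n=12: moves to 9(W), 8(W), 4(W); every one is W ⇒ L
n=13: moves to 10(W), 9(W), 5(W); every one is W ⇒ L
n=14: moves to 11(W), 10(W), 6(W); every one is W ⇒ L
n=15: can move to 12, which is L ⇒ W
n=16: can move to 13, which is L ⇒ W
n=17: can move to 14, which is L ⇒ W
n=18: can move to 14, which is L ⇒ W
n=19: moves to 16(W), 15(W), 11(W); every one is W ⇒ L
n=20: can move to 12, which is L ⇒ W
n=21: can move to 13, which is L ⇒ W
n=22: can move to 19, which is L ⇒ W
n=23: can move to 19, which is L ⇒ W
n=24: moves to 21(W), 20(W), 16(W); every one is W ⇒ L
n=25: moves to 22(W), 21(W), 17(W); every one is W ⇒ L
n=26: moves to 23(W), 22(W), 18(W); every one is W ⇒ L
n=27: can move to 24, which is L ⇒ W
n=28: can move to 25, which is L ⇒ W
n=29: can move to 26, which is L ⇒ W
n=30: can move to 26, which is L ⇒ W
n=31: moves to 28(W), 27(W), 23(W); every one is W ⇒ L
n=32: can move to 24, which is L ⇒ W
n=33: can move to 25, which is L ⇒ W
n=34: can move to 31, which is L ⇒ W
L entries with 0 ≤ n ≤ 34: n = 0, 1, 2, 7, 12, 13, 14, 19, 24, 25, 26, 31; that makes 12.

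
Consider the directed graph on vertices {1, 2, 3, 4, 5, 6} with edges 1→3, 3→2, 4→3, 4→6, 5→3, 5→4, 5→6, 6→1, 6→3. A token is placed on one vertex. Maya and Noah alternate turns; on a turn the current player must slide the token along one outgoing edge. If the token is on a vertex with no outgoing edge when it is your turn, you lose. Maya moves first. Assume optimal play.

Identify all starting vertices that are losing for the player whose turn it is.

1, 2, 4

Work bottom-up. With no move the player to move loses. Otherwise the position is W if at least one move leads to an L position for the opponent, and L if every move leads to a W.
Every edge goes from a vertex to one that appears earlier in the order 2, 3, 1, 6, 4, 5, so processing vertices in that order labels each vertex after all of its successors.
2: no outgoing edge → L
3: reaches L-position 2 → W
1: only reaches 3(W), which is W → L
6: reaches L-position 1 → W
4: only reaches 6(W), 3(W), all W → L
5: reaches L-position 4 → W
Reading off the rows marked L gives the requested list; there are 3 such vertices.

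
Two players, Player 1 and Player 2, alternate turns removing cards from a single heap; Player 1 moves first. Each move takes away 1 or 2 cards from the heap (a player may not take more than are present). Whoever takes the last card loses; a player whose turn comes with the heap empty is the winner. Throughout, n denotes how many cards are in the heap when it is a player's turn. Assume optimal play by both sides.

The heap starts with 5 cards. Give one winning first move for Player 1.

Positions with no move are W. A position that does have a move is losing for the player to move precisely when every available move leads to a winning position for the opponent. Fill in the labels:
n=0: no move; the opponent has just taken the last card and therefore loses → W
n=1: only reaches 0(W), which is W → L
n=2: reaches L-position 1 → W
n=3: reaches L-position 1 → W
n=4: only reaches 3(W), 2(W), all W → L
n=5: reaches L-position 4 → W
From 5, the L positions reachable in one move are: 4.

Remove 1, leaving 4.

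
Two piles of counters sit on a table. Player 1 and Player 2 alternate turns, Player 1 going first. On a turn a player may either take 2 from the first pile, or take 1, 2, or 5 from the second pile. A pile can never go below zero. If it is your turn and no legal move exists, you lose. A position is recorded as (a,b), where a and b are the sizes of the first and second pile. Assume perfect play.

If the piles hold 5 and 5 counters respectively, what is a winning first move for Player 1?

Positions with no move are L. A position that does have a move is losing for the player to move precisely when every available move leads to a winning position for the opponent. Fill in the labels:
No move ever increases a pile, so every position that can arise here has a ≤ 5 and b ≤ 5; it is enough to label the cells with 0 ≤ a ≤ 5 and 0 ≤ b ≤ 5.
Every move lowers a or b (never raises either), so fill the grid row by row in increasing a, and left to right within a row: each cell's successors are then already labelled.
      b=0  b=1  b=2  b=3  b=4  b=5
a=0:    L    W    W    L    W    W
a=1:    L    W    W    L    W    W
a=2:    W    L    W    W    L    W
a=3:    W    L    W    W    L    W
a=4:    L    W    W    L    W    W
a=5:    L    W    W    L    W    W
Cells with no legal move (terminal, hence L): (0,0), (1,0).
The remaining L cells, each justified by listing all of its moves:
(0,3): L (options (0,2)(W), (0,1)(W) are all W)
(1,3): L (options (1,2)(W), (1,1)(W) are all W)
(2,1): L (options (0,1)(W), (2,0)(W) are all W)
(2,4): L (options (0,4)(W), (2,3)(W), (2,2)(W) are all W)
(3,1): L (options (1,1)(W), (3,0)(W) are all W)
(3,4): L (options (1,4)(W), (3,3)(W), (3,2)(W) are all W)
(4,0): L (sole option (2,0)(W) is W)
(4,3): L (options (2,3)(W), (4,2)(W), (4,1)(W) are all W)
(5,0): L (sole option (3,0)(W) is W)
(5,3): L (options (3,3)(W), (5,2)(W), (5,1)(W) are all W)
Every other cell has at least one move into one of the L cells above, so it is W.
From (5,5), the L positions reachable in one move are: (5,3), (5,0). Any move reaching one of these is winning.

Move to (5,3).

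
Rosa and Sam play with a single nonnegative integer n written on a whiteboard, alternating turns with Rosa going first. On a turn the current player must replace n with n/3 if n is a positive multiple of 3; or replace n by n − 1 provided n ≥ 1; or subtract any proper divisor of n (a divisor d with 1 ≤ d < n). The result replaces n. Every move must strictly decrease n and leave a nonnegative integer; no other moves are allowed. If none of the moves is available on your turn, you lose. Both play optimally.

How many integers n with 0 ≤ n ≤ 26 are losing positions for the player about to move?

Work bottom-up. With no move the player to move loses. Otherwise the position is W if at least one move leads to an L position for the opponent, and L if every move leads to a W.
n=0: no move → L
n=1: W (go to 0, an L position)
n=2: L (sole option 1(W) is W)
n=3: W (go to 2, an L position)
n=4: W (go to 2, an L position)
n=5: L (sole option 4(W) is W)
n=6: W (go to 2, an L position)
n=7: L (sole option 6(W) is W)
n=8: W (go to 7, an L position)
n=9: L (options 3(W), 6(W), 8(W) are all W)
n=10: W (go to 5, an L position)
n=11: L (sole option 10(W) is W)
n=12: W (go to 9, an L position)
n=13: L (sole option 12(W) is W)
n=14: W (go to 7, an L position)
n=15: W (go to 5, an L position)
n=16: L (options 8(W), 12(W), 14(W), 15(W) are all W)
n=17: W (go to 16, an L position)
n=18: W (go to 9, an L position)
n=19: L (sole option 18(W) is W)
n=20: W (go to 16, an L position)
n=21: W (go to 7, an L position)
n=22: W (go to 11, an L position)
n=23: L (sole option 22(W) is W)
n=24: W (go to 16, an L position)
n=25: L (options 20(W), 24(W) are all W)
n=26: W (go to 13, an L position)
L entries with 0 ≤ n ≤ 26: n = 0, 2, 5, 7, 9, 11, 13, 16, 19, 23, 25; that makes 11.

11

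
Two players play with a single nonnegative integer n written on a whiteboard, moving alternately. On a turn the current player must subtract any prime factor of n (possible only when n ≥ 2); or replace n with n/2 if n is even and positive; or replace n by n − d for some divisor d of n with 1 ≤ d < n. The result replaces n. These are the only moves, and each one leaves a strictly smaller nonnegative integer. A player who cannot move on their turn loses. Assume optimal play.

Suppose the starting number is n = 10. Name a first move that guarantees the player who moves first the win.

Move to 9.

Use the standard recursion: the mover loses at a terminal position; elsewhere, the mover wins exactly when some move hands the opponent an L position.
n=0: no move → L
n=1: no move → L
n=2: can move to 0, which is L ⇒ W
n=3: can move to 0, which is L ⇒ W
n=4: moves to 2(W), 3(W); every one is W ⇒ L
n=5: can move to 0, which is L ⇒ W
n=6: can move to 4, which is L ⇒ W
n=7: can move to 0, which is L ⇒ W
n=8: can move to 4, which is L ⇒ W
n=9: moves to 6(W), 8(W); every one is W ⇒ L
n=10: can move to 9, which is L ⇒ W
From 10, the L positions reachable in one move are: 9.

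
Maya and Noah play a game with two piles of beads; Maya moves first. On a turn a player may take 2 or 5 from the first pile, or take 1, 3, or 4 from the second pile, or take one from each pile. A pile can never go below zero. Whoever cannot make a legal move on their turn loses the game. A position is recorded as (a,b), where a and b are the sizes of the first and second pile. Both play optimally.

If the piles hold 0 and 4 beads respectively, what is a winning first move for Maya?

Move to (0,0).

Build the W/L table. Terminal = L. A non-terminal position is W if it has a move to some L; otherwise it is L.
No move ever increases a pile, so every position that can arise here has a ≤ 0 and b ≤ 4; it is enough to label the cells with 0 ≤ a ≤ 0 and 0 ≤ b ≤ 4.
Every move lowers a or b (never raises either), so fill the grid row by row in increasing a, and left to right within a row: each cell's successors are then already labelled.
      b=0  b=1  b=2  b=3  b=4
a=0:    L    W    L    W    W
Cells with no legal move (terminal, hence L): (0,0).
The remaining L cells, each justified by listing all of its moves:
(0,2): only reaches (0,1)(W), which is W → L
Every other cell has at least one move into one of the L cells above, so it is W.
From (0,4), the L positions reachable in one move are: (0,0).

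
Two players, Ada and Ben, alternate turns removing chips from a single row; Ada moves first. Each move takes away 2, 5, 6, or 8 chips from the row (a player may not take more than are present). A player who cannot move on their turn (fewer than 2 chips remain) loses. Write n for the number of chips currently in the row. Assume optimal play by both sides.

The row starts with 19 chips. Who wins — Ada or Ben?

Ada wins.

Use the standard recursion: the mover loses at a terminal position; elsewhere, the mover wins exactly when some move hands the opponent an L position.
n=0: no move → L
n=1: no move → L
n=2: W (go to 0, an L position)
n=3: W (go to 1, an L position)
n=4: L (sole option 2(W) is W)
n=5: W (go to 0, an L position)
n=6: W (go to 4, an L position)
n=7: W (go to 1, an L position)
n=8: W (go to 0, an L position)
n=9: W (go to 4, an L position)
n=10: W (go to 4, an L position)
n=11: L (options 9(W), 6(W), 5(W), 3(W) are all W)
n=12: W (go to 4, an L position)
n=13: W (go to 11, an L position)
n=14: L (options 12(W), 9(W), 8(W), 6(W) are all W)
n=15: L (options 13(W), 10(W), 9(W), 7(W) are all W)
n=16: W (go to 14, an L position)
n=17: W (go to 15, an L position)
n=18: L (options 16(W), 13(W), 12(W), 10(W) are all W)
n=19: W (go to 14, an L position)
From 19 Ada can remove 5, leaving 14, reaching an L position.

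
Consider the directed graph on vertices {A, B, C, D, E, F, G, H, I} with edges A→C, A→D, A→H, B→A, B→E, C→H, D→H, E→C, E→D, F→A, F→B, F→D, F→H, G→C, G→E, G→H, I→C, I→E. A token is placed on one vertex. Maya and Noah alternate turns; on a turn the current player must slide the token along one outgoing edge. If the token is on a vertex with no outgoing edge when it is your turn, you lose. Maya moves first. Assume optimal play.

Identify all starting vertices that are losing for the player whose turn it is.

E, H

Use the standard recursion: the mover loses at a terminal position; elsewhere, the mover wins exactly when some move hands the opponent an L position.
Every edge goes from a vertex to one that appears earlier in the order H, C, D, E, G, A, B, F, I, so processing vertices in that order labels each vertex after all of its successors.
H: no outgoing edge → L
C: can move to H, which is L ⇒ W
D: can move to H, which is L ⇒ W
E: moves to D(W), C(W); every one is W ⇒ L
G: can move to E, which is L ⇒ W
A: can move to H, which is L ⇒ W
B: can move to E, which is L ⇒ W
F: can move to H, which is L ⇒ W
I: can move to E, which is L ⇒ W
Reading off the rows marked L gives the requested list; there are 2 such vertices.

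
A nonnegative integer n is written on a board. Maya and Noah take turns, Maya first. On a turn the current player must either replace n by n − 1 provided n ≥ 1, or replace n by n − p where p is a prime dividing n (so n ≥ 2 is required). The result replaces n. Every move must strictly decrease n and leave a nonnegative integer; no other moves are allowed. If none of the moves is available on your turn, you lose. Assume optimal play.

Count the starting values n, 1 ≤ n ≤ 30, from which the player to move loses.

7

Label each position W (a win for the player to move) or L (a loss). A position with no legal move is L; any other position is W exactly when some move reaches an L, and L when every move reaches a W.
n=0: no move → L
n=1: reaches L-position 0 → W
n=2: reaches L-position 0 → W
n=3: reaches L-position 0 → W
n=4: only reaches 2(W), 3(W), all W → L
n=5: reaches L-position 0 → W
n=6: reaches L-position 4 → W
n=7: reaches L-position 0 → W
n=8: only reaches 6(W), 7(W), all W → L
n=9: reaches L-position 8 → W
n=10: reaches L-position 8 → W
n=11: reaches L-position 0 → W
n=12: only reaches 9(W), 10(W), 11(W), all W → L
n=13: reaches L-position 0 → W
n=14: reaches L-position 12 → W
n=15: reaches L-position 12 → W
n=16: only reaches 14(W), 15(W), all W → L
n=17: reaches L-position 0 → W
n=18: reaches L-position 16 → W
n=19: reaches L-position 0 → W
n=20: only reaches 15(W), 18(W), 19(W), all W → L
n=21: reaches L-position 20 → W
n=22: reaches L-position 20 → W
n=23: reaches L-position 0 → W
n=24: only reaches 21(W), 22(W), 23(W), all W → L
n=25: reaches L-position 20 → W
n=26: reaches L-position 24 → W
n=27: reaches L-position 24 → W
n=28: only reaches 21(W), 26(W), 27(W), all W → L
n=29: reaches L-position 0 → W
n=30: reaches L-position 28 → W
L entries with 1 ≤ n ≤ 30 (n=0 is outside the asked range and is not counted): n = 4, 8, 12, 16, 20, 24, 28; that makes 7.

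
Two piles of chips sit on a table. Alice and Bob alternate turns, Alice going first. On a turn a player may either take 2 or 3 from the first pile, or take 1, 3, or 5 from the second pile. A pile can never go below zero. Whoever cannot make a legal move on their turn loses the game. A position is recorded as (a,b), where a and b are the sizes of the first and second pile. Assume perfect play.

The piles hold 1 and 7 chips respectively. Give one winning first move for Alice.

Move to (1,6).

Label each position W (a win for the player to move) or L (a loss). A position with no legal move is L; any other position is W exactly when some move reaches an L, and L when every move reaches a W.
No move ever increases a pile, so every position that can arise here has a ≤ 1 and b ≤ 7; it is enough to label the cells with 0 ≤ a ≤ 1 and 0 ≤ b ≤ 7.
Every move lowers a or b (never raises either), so fill the grid row by row in increasing a, and left to right within a row: each cell's successors are then already labelled.
      b=0  b=1  b=2  b=3  b=4  b=5  b=6  b=7
a=0:    L    W    L    W    L    W    L    W
a=1:    L    W    L    W    L    W    L    W
Cells with no legal move (terminal, hence L): (0,0), (1,0).
The remaining L cells, each justified by listing all of its moves:
(0,2): L (sole option (0,1)(W) is W)
(0,4): L (options (0,3)(W), (0,1)(W) are all W)
(0,6): L (options (0,5)(W), (0,3)(W), (0,1)(W) are all W)
(1,2): L (sole option (1,1)(W) is W)
(1,4): L (options (1,3)(W), (1,1)(W) are all W)
(1,6): L (options (1,5)(W), (1,3)(W), (1,1)(W) are all W)
Every other cell has at least one move into one of the L cells above, so it is W.
From (1,7), the L positions reachable in one move are: (1,6), (1,4), (1,2). Any move reaching one of these is winning.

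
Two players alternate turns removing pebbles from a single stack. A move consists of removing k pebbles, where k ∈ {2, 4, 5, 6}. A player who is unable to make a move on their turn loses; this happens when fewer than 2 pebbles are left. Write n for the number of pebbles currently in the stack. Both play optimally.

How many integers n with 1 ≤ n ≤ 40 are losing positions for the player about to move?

Use the standard recursion: the mover loses at a terminal position; elsewhere, the mover wins exactly when some move hands the opponent an L position.
n=0: no move → L
n=1: no move → L
n=2: W (go to 0, an L position)
n=3: W (go to 1, an L position)
n=4: W (go to 0, an L position)
n=5: W (go to 1, an L position)
n=6: W (go to 1, an L position)
n=7: W (go to 1, an L position)
n=8: L (options 6(W), 4(W), 3(W), 2(W) are all W)
n=9: L (options 7(W), 5(W), 4(W), 3(W) are all W)
n=10: W (go to 8, an L position)
n=11: W (go to 9, an L position)
n=12: W (go to 8, an L position)
n=13: W (go to 9, an L position)
n=14: W (go to 9, an L position)
n=15: W (go to 9, an L position)
n=16: L (options 14(W), 12(W), 11(W), 10(W) are all W)
n=17: L (options 15(W), 13(W), 12(W), 11(W) are all W)
n=18: W (go to 16, an L position)
n=19: W (go to 17, an L position)
n=20: W (go to 16, an L position)
n=21: W (go to 17, an L position)
n=22: W (go to 17, an L position)
n=23: W (go to 17, an L position)
n=24: L (options 22(W), 20(W), 19(W), 18(W) are all W)
n=25: L (options 23(W), 21(W), 20(W), 19(W) are all W)
n=26: W (go to 24, an L position)
n=27: W (go to 25, an L position)
n=28: W (go to 24, an L position)
n=29: W (go to 25, an L position)
n=30: W (go to 25, an L position)
n=31: W (go to 25, an L position)
n=32: L (options 30(W), 28(W), 27(W), 26(W) are all W)
n=33: L (options 31(W), 29(W), 28(W), 27(W) are all W)
n=34: W (go to 32, an L position)
n=35: W (go to 33, an L position)
n=36: W (go to 32, an L position)
n=37: W (go to 33, an L position)
n=38: W (go to 33, an L position)
n=39: W (go to 33, an L position)
n=40: L (options 38(W), 36(W), 35(W), 34(W) are all W)
L entries with 1 ≤ n ≤ 40 (n=0 is outside the asked range and is not counted): n = 1, 8, 9, 16, 17, 24, 25, 32, 33, 40; that makes 10.

10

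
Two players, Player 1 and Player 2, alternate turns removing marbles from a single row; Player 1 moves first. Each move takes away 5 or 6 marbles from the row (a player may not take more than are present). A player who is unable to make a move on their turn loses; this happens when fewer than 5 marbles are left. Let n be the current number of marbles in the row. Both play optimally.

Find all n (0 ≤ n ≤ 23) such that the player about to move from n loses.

Label each position W (a win for the player to move) or L (a loss). A position with no legal move is L; any other position is W exactly when some move reaches an L, and L when every move reaches a W.
n=0: no move → L
n=1: no move → L
n=2: no move → L
n=3: no move → L
n=4: no move → L
n=5: W (go to 0, an L position)
n=6: W (go to 1, an L position)
n=7: W (go to 2, an L position)
n=8: W (go to 3, an L position)
n=9: W (go to 4, an L position)
n=10: W (go to 4, an L position)
n=11: L (options 6(W), 5(W) are all W)
n=12: L (options 7(W), 6(W) are all W)
n=13: L (options 8(W), 7(W) are all W)
n=14: L (options 9(W), 8(W) are all W)
n=15: L (options 10(W), 9(W) are all W)
n=16: W (go to 11, an L position)
n=17: W (go to 12, an L position)
n=18: W (go to 13, an L position)
n=19: W (go to 14, an L position)
n=20: W (go to 15, an L position)
n=21: W (go to 15, an L position)
n=22: L (options 17(W), 16(W) are all W)
n=23: L (options 18(W), 17(W) are all W)
Reading off the rows marked L gives the requested list; there are 12 such values of n.

0, 1, 2, 3, 4, 11, 12, 13, 14, 15, 22, 23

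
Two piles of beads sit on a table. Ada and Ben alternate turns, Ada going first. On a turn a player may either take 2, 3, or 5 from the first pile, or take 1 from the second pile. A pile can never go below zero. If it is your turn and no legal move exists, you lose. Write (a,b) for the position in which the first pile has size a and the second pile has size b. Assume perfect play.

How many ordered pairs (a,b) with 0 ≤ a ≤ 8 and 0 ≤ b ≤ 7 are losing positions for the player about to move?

Work bottom-up. With no move the player to move loses. Otherwise the position is W if at least one move leads to an L position for the opponent, and L if every move leads to a W.
Every move lowers a or b (never raises either), so fill the grid row by row in increasing a, and left to right within a row: each cell's successors are then already labelled.
      b=0  b=1  b=2  b=3  b=4  b=5  b=6  b=7
a=0:    L    W    L    W    L    W    L    W
a=1:    L    W    L    W    L    W    L    W
a=2:    W    L    W    L    W    L    W    L
a=3:    W    L    W    L    W    L    W    L
a=4:    W    W    W    W    W    W    W    W
a=5:    W    W    W    W    W    W    W    W
a=6:    W    W    W    W    W    W    W    W
a=7:    L    W    L    W    L    W    L    W
a=8:    L    W    L    W    L    W    L    W
Cells with no legal move (terminal, hence L): (0,0), (1,0).
The remaining L cells, each justified by listing all of its moves:
(0,2): only reaches (0,1)(W), which is W → L
(0,4): only reaches (0,3)(W), which is W → L
(0,6): only reaches (0,5)(W), which is W → L
(1,2): only reaches (1,1)(W), which is W → L
(1,4): only reaches (1,3)(W), which is W → L
(1,6): only reaches (1,5)(W), which is W → L
(2,1): only reaches (0,1)(W), (2,0)(W), all W → L
(2,3): only reaches (0,3)(W), (2,2)(W), all W → L
(2,5): only reaches (0,5)(W), (2,4)(W), all W → L
(2,7): only reaches (0,7)(W), (2,6)(W), all W → L
(3,1): only reaches (1,1)(W), (0,1)(W), (3,0)(W), all W → L
(3,3): only reaches (1,3)(W), (0,3)(W), (3,2)(W), all W → L
(3,5): only reaches (1,5)(W), (0,5)(W), (3,4)(W), all W → L
(3,7): only reaches (1,7)(W), (0,7)(W), (3,6)(W), all W → L
(7,0): only reaches (5,0)(W), (4,0)(W), (2,0)(W), all W → L
(7,2): only reaches (5,2)(W), (4,2)(W), (2,2)(W), (7,1)(W), all W → L
(7,4): only reaches (5,4)(W), (4,4)(W), (2,4)(W), (7,3)(W), all W → L
(7,6): only reaches (5,6)(W), (4,6)(W), (2,6)(W), (7,5)(W), all W → L
(8,0): only reaches (6,0)(W), (5,0)(W), (3,0)(W), all W → L
(8,2): only reaches (6,2)(W), (5,2)(W), (3,2)(W), (8,1)(W), all W → L
(8,4): only reaches (6,4)(W), (5,4)(W), (3,4)(W), (8,3)(W), all W → L
(8,6): only reaches (6,6)(W), (5,6)(W), (3,6)(W), (8,5)(W), all W → L
Every other cell has at least one move into one of the L cells above, so it is W.
L cells per row: a=0: 4, a=1: 4, a=2: 4, a=3: 4, a=4: 0, a=5: 0, a=6: 0, a=7: 4, a=8: 4; total 24.

24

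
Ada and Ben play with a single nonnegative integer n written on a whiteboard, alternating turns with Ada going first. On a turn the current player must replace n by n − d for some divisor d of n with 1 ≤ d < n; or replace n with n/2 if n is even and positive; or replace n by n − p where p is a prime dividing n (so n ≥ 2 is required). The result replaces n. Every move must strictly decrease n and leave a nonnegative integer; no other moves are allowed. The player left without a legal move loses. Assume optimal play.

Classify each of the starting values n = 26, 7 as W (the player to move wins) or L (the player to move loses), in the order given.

26: L, 7: W

Work bottom-up. With no move the player to move loses. Otherwise the position is W if at least one move leads to an L position for the opponent, and L if every move leads to a W.
n=0: no move → L
n=1: no move → L
n=2: reaches L-position 0 → W
n=3: reaches L-position 0 → W
n=4: only reaches 2(W), 3(W), all W → L
n=5: reaches L-position 0 → W
n=6: reaches L-position 4 → W
n=7: reaches L-position 0 → W
n=8: reaches L-position 4 → W
n=9: only reaches 6(W), 8(W), all W → L
n=10: reaches L-position 9 → W
n=11: reaches L-position 0 → W
n=12: reaches L-position 9 → W
n=13: reaches L-position 0 → W
n=14: only reaches 7(W), 12(W), 13(W), all W → L
n=15: reaches L-position 14 → W
n=16: reaches L-position 14 → W
n=17: reaches L-position 0 → W
n=18: reaches L-position 9 → W
n=19: reaches L-position 0 → W
n=20: only reaches 10(W), 15(W), 16(W), 18(W), 19(W), all W → L
n=21: reaches L-position 14 → W
n=22: reaches L-position 20 → W
n=23: reaches L-position 0 → W
n=24: reaches L-position 20 → W
n=25: reaches L-position 20 → W
n=26: only reaches 13(W), 24(W), 25(W), all W → L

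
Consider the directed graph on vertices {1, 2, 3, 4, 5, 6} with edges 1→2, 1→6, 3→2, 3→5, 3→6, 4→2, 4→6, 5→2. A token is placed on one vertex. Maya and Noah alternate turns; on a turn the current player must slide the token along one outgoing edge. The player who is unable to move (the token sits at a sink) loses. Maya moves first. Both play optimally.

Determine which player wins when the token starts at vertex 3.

Maya wins.

Work bottom-up. With no move the player to move loses. Otherwise the position is W if at least one move leads to an L position for the opponent, and L if every move leads to a W.
Every edge goes from a vertex to one that appears earlier in the order 6, 2, 5, 3, 1, 4, so processing vertices in that order labels each vertex after all of its successors.
6: no outgoing edge → L
2: no outgoing edge → L
5: W (go to 2, an L position)
3: W (go to 2, an L position)
1: W (go to 2, an L position)
4: W (go to 2, an L position)
From 3 Maya can move to 2, reaching an L position.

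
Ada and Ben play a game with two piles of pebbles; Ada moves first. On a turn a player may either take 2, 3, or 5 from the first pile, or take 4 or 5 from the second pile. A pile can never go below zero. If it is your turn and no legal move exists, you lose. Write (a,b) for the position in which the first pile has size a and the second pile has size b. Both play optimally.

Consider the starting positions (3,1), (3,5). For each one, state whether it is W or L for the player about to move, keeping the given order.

Label each position W (a win for the player to move) or L (a loss). A position with no legal move is L; any other position is W exactly when some move reaches an L, and L when every move reaches a W.
No move ever increases a pile, so every position that can arise here has a ≤ 3 and b ≤ 5; it is enough to label the cells with 0 ≤ a ≤ 3 and 0 ≤ b ≤ 5.
Every move lowers a or b (never raises either), so fill the grid row by row in increasing a, and left to right within a row: each cell's successors are then already labelled.
      b=0  b=1  b=2  b=3  b=4  b=5
a=0:    L    L    L    L    W    W
a=1:    L    L    L    L    W    W
a=2:    W    W    W    W    L    L
a=3:    W    W    W    W    L    L
Cells with no legal move (terminal, hence L): (0,0), (0,1), (0,2), (0,3), (1,0), (1,1), (1,2), (1,3).
The remaining L cells, each justified by listing all of its moves:
(2,4): only reaches (0,4)(W), (2,0)(W), all W → L
(2,5): only reaches (0,5)(W), (2,1)(W), (2,0)(W), all W → L
(3,4): only reaches (1,4)(W), (0,4)(W), (3,0)(W), all W → L
(3,5): only reaches (1,5)(W), (0,5)(W), (3,1)(W), (3,0)(W), all W → L
Every other cell has at least one move into one of the L cells above, so it is W.
(3,1): the move to (1,1) reaches an L cell, so W
(3,5): one of the L cells justified above, so L

(3,1): W, (3,5): L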